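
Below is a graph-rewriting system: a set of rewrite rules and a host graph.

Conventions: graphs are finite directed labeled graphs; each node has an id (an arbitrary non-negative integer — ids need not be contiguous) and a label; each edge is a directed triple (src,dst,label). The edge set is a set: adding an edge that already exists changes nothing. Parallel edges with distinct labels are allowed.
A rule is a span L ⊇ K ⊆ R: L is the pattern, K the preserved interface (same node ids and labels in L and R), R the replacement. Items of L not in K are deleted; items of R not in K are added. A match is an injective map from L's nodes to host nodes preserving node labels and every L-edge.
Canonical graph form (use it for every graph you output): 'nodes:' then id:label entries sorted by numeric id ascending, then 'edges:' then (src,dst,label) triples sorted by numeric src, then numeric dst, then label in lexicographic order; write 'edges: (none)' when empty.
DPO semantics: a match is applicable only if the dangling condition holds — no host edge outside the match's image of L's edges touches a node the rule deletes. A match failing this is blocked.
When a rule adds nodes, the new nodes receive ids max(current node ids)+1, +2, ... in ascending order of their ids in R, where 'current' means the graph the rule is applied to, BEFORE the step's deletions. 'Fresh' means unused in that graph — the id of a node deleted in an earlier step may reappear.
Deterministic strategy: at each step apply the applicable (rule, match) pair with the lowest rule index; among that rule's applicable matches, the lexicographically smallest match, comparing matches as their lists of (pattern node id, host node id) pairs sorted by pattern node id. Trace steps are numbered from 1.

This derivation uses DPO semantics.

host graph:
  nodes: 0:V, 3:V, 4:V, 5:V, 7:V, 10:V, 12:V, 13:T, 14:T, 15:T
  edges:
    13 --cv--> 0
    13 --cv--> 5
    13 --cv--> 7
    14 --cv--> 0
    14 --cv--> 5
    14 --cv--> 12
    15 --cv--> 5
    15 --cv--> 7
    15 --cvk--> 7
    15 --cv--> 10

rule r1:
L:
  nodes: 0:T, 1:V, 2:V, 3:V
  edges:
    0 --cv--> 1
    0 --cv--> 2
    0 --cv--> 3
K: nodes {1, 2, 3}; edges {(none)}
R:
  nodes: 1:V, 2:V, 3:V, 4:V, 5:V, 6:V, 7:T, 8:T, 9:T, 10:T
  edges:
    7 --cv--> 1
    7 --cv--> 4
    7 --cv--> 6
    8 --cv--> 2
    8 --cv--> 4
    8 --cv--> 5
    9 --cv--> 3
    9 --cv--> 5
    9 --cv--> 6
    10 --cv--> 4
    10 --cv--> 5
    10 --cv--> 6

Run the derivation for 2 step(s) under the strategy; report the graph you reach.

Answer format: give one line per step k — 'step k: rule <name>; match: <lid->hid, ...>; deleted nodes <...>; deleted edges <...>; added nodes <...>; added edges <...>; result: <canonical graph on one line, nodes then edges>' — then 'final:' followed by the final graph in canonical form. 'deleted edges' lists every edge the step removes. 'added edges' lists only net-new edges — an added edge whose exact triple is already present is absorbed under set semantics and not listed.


step 1: rule r1; match: 0->13, 1->0, 2->5, 3->7; deleted nodes 13; deleted edges (13,0,cv); (13,5,cv); (13,7,cv); added nodes 16, 17, 18, 19, 20, 21, 22; added edges (19,0,cv); (19,16,cv); (19,18,cv); (20,5,cv); (20,16,cv); (20,17,cv); (21,7,cv); (21,17,cv); (21,18,cv); (22,16,cv); (22,17,cv); (22,18,cv); result: nodes: 0:V, 3:V, 4:V, 5:V, 7:V, 10:V, 12:V, 14:T, 15:T, 16:V, 17:V, 18:V, 19:T, 20:T, 21:T, 22:T edges: (14,0,cv); (14,5,cv); (14,12,cv); (15,5,cv); (15,7,cv); (15,7,cvk); (15,10,cv); (19,0,cv); (19,16,cv); (19,18,cv); (20,5,cv); (20,16,cv); (20,17,cv); (21,7,cv); (21,17,cv); (21,18,cv); (22,16,cv); (22,17,cv); (22,18,cv)
step 2: rule r1; match: 0->14, 1->0, 2->5, 3->12; deleted nodes 14; deleted edges (14,0,cv); (14,5,cv); (14,12,cv); added nodes 23, 24, 25, 26, 27, 28, 29; added edges (26,0,cv); (26,23,cv); (26,25,cv); (27,5,cv); (27,23,cv); (27,24,cv); (28,12,cv); (28,24,cv); (28,25,cv); (29,23,cv); (29,24,cv); (29,25,cv); result: nodes: 0:V, 3:V, 4:V, 5:V, 7:V, 10:V, 12:V, 15:T, 16:V, 17:V, 18:V, 19:T, 20:T, 21:T, 22:T, 23:V, 24:V, 25:V, 26:T, 27:T, 28:T, 29:T edges: (15,5,cv); (15,7,cv); (15,7,cvk); (15,10,cv); (19,0,cv); (19,16,cv); (19,18,cv); (20,5,cv); (20,16,cv); (20,17,cv); (21,7,cv); (21,17,cv); (21,18,cv); (22,16,cv); (22,17,cv); (22,18,cv); (26,0,cv); (26,23,cv); (26,25,cv); (27,5,cv); (27,23,cv); (27,24,cv); (28,12,cv); (28,24,cv); (28,25,cv); (29,23,cv); (29,24,cv); (29,25,cv)
final:
nodes: 0:V, 3:V, 4:V, 5:V, 7:V, 10:V, 12:V, 15:T, 16:V, 17:V, 18:V, 19:T, 20:T, 21:T, 22:T, 23:V, 24:V, 25:V, 26:T, 27:T, 28:T, 29:T
edges: (15,5,cv); (15,7,cv); (15,7,cvk); (15,10,cv); (19,0,cv); (19,16,cv); (19,18,cv); (20,5,cv); (20,16,cv); (20,17,cv); (21,7,cv); (21,17,cv); (21,18,cv); (22,16,cv); (22,17,cv); (22,18,cv); (26,0,cv); (26,23,cv); (26,25,cv); (27,5,cv); (27,23,cv); (27,24,cv); (28,12,cv); (28,24,cv); (28,25,cv); (29,23,cv); (29,24,cv); (29,25,cv)


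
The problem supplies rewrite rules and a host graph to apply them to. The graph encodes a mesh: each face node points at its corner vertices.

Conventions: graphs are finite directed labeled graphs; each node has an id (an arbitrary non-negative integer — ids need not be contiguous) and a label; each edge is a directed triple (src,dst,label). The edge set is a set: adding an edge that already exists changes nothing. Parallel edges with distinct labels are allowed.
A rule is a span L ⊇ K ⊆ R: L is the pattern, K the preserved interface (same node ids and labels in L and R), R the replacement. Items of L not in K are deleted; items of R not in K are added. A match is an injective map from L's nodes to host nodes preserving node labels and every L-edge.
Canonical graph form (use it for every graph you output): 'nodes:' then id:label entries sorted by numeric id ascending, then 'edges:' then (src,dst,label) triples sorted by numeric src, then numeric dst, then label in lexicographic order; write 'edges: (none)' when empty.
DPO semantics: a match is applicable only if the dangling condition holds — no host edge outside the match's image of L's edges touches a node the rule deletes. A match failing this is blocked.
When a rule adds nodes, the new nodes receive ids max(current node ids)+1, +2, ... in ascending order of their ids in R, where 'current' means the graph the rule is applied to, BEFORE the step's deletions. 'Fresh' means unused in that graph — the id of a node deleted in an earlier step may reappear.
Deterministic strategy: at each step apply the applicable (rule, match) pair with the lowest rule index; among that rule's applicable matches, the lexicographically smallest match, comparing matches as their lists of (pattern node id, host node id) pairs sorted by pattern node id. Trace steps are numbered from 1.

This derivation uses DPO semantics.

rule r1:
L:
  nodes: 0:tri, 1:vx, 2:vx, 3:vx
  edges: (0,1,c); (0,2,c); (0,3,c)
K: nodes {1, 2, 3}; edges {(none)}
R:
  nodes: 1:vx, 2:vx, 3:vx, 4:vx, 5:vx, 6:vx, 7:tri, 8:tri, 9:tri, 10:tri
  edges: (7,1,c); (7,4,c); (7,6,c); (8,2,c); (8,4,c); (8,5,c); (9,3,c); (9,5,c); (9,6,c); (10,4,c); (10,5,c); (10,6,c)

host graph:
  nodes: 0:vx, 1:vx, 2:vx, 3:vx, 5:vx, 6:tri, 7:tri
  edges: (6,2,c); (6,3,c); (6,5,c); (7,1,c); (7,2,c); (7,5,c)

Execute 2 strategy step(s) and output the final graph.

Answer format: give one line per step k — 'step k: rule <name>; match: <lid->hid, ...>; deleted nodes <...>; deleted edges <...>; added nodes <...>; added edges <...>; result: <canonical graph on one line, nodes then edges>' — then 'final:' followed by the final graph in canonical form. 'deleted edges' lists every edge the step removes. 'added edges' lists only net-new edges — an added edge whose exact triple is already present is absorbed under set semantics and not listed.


step 1: rule r1; match: 0->6, 1->2, 2->3, 3->5; deleted nodes 6; deleted edges (6,2,c); (6,3,c); (6,5,c); added nodes 8, 9, 10, 11, 12, 13, 14; added edges (11,2,c); (11,8,c); (11,10,c); (12,3,c); (12,8,c); (12,9,c); (13,5,c); (13,9,c); (13,10,c); (14,8,c); (14,9,c); (14,10,c); result: nodes: 0:vx, 1:vx, 2:vx, 3:vx, 5:vx, 7:tri, 8:vx, 9:vx, 10:vx, 11:tri, 12:tri, 13:tri, 14:tri edges: (7,1,c); (7,2,c); (7,5,c); (11,2,c); (11,8,c); (11,10,c); (12,3,c); (12,8,c); (12,9,c); (13,5,c); (13,9,c); (13,10,c); (14,8,c); (14,9,c); (14,10,c)
step 2: rule r1; match: 0->7, 1->1, 2->2, 3->5; deleted nodes 7; deleted edges (7,1,c); (7,2,c); (7,5,c); added nodes 15, 16, 17, 18, 19, 20, 21; added edges (18,1,c); (18,15,c); (18,17,c); (19,2,c); (19,15,c); (19,16,c); (20,5,c); (20,16,c); (20,17,c); (21,15,c); (21,16,c); (21,17,c); result: nodes: 0:vx, 1:vx, 2:vx, 3:vx, 5:vx, 8:vx, 9:vx, 10:vx, 11:tri, 12:tri, 13:tri, 14:tri, 15:vx, 16:vx, 17:vx, 18:tri, 19:tri, 20:tri, 21:tri edges: (11,2,c); (11,8,c); (11,10,c); (12,3,c); (12,8,c); (12,9,c); (13,5,c); (13,9,c); (13,10,c); (14,8,c); (14,9,c); (14,10,c); (18,1,c); (18,15,c); (18,17,c); (19,2,c); (19,15,c); (19,16,c); (20,5,c); (20,16,c); (20,17,c); (21,15,c); (21,16,c); (21,17,c)
final:
nodes: 0:vx, 1:vx, 2:vx, 3:vx, 5:vx, 8:vx, 9:vx, 10:vx, 11:tri, 12:tri, 13:tri, 14:tri, 15:vx, 16:vx, 17:vx, 18:tri, 19:tri, 20:tri, 21:tri
edges: (11,2,c); (11,8,c); (11,10,c); (12,3,c); (12,8,c); (12,9,c); (13,5,c); (13,9,c); (13,10,c); (14,8,c); (14,9,c); (14,10,c); (18,1,c); (18,15,c); (18,17,c); (19,2,c); (19,15,c); (19,16,c); (20,5,c); (20,16,c); (20,17,c); (21,15,c); (21,16,c); (21,17,c)


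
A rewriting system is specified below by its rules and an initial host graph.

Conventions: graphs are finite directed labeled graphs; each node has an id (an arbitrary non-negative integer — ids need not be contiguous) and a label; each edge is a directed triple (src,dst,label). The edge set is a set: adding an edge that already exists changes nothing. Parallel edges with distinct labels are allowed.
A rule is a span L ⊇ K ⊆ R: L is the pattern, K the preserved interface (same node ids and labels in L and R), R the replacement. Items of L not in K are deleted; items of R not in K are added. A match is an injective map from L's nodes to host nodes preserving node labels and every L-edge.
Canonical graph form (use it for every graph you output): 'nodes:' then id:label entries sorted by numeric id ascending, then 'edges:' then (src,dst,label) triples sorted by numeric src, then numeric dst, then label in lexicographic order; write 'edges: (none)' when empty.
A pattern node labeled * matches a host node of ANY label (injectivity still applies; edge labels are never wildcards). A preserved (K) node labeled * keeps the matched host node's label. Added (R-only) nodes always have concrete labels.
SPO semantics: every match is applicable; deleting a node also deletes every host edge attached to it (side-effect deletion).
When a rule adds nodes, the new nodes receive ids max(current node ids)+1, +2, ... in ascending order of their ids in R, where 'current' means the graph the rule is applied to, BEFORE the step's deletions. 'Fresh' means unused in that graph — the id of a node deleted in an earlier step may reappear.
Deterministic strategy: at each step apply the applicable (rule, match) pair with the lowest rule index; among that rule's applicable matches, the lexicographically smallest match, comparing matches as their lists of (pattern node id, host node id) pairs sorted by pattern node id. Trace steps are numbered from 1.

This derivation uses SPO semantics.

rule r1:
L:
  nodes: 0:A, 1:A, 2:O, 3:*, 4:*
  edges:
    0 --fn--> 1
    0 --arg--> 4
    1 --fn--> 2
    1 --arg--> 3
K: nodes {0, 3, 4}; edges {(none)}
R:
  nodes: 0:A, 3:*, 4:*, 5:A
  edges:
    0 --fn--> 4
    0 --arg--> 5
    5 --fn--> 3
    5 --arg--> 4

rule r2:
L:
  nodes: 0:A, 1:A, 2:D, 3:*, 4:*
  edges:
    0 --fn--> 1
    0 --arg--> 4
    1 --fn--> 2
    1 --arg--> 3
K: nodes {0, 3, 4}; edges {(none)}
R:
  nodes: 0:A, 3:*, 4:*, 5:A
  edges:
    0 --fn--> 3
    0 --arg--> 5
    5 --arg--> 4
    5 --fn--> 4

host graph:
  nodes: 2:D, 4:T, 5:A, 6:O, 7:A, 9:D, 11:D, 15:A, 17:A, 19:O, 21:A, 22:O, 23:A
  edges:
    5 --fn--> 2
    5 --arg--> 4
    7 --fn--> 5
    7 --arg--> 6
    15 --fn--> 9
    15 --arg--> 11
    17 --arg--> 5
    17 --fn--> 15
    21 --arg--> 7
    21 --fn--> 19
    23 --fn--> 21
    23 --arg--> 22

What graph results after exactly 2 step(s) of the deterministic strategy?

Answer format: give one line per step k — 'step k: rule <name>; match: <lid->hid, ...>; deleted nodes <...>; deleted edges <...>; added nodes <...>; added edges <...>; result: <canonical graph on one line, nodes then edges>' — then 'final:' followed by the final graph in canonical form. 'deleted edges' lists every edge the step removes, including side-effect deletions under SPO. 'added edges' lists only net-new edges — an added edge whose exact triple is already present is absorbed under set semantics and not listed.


step 1: rule r1; match: 0->23, 1->21, 2->19, 3->7, 4->22; deleted nodes 19, 21; deleted edges (21,7,arg); (21,19,fn); (23,21,fn); (23,22,arg); added nodes 24; added edges (23,22,fn); (23,24,arg); (24,7,fn); (24,22,arg); result: nodes: 2:D, 4:T, 5:A, 6:O, 7:A, 9:D, 11:D, 15:A, 17:A, 22:O, 23:A, 24:A edges: (5,2,fn); (5,4,arg); (7,5,fn); (7,6,arg); (15,9,fn); (15,11,arg); (17,5,arg); (17,15,fn); (23,22,fn); (23,24,arg); (24,7,fn); (24,22,arg)
step 2: rule r2; match: 0->7, 1->5, 2->2, 3->4, 4->6; deleted nodes 2, 5; deleted edges (5,2,fn); (5,4,arg); (7,5,fn); (7,6,arg); (17,5,arg); added nodes 25; added edges (7,4,fn); (7,25,arg); (25,6,arg); (25,6,fn); result: nodes: 4:T, 6:O, 7:A, 9:D, 11:D, 15:A, 17:A, 22:O, 23:A, 24:A, 25:A edges: (7,4,fn); (7,25,arg); (15,9,fn); (15,11,arg); (17,15,fn); (23,22,fn); (23,24,arg); (24,7,fn); (24,22,arg); (25,6,arg); (25,6,fn)
final:
nodes: 4:T, 6:O, 7:A, 9:D, 11:D, 15:A, 17:A, 22:O, 23:A, 24:A, 25:A
edges: (7,4,fn); (7,25,arg); (15,9,fn); (15,11,arg); (17,15,fn); (23,22,fn); (23,24,arg); (24,7,fn); (24,22,arg); (25,6,arg); (25,6,fn)


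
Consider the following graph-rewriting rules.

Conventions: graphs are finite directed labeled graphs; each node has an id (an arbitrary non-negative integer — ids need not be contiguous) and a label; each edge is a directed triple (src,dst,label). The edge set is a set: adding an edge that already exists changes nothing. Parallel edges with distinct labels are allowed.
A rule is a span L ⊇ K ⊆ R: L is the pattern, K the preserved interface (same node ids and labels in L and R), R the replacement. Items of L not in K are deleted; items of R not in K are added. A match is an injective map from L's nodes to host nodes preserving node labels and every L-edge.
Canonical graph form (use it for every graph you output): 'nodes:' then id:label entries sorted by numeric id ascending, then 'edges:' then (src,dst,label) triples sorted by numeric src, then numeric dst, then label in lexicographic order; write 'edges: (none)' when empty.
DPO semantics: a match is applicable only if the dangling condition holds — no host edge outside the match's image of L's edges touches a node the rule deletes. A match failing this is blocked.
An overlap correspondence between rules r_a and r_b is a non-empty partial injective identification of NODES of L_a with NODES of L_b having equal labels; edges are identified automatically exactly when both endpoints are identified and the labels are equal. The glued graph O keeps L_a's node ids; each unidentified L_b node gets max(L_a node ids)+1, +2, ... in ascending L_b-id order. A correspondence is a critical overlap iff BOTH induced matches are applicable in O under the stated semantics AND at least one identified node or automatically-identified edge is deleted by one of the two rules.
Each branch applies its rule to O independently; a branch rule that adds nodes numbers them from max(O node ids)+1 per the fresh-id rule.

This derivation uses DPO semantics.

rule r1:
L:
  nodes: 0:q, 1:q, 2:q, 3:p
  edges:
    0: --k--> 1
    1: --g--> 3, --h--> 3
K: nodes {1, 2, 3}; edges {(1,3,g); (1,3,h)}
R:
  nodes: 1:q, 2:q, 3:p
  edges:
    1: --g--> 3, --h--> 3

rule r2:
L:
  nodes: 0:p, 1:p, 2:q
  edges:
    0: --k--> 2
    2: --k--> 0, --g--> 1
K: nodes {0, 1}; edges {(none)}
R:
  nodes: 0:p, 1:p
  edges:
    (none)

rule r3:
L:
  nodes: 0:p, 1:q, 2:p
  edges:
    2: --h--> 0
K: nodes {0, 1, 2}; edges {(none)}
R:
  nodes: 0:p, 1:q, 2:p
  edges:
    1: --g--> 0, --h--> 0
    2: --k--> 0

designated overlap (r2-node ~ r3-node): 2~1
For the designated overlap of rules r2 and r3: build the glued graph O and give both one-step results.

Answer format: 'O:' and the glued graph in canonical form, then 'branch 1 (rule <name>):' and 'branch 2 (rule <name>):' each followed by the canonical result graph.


O:
nodes: 0:p, 1:p, 2:q, 3:p, 4:p
edges: (0,2,k); (2,0,k); (2,1,g); (4,3,h)
branch 1 (rule r2):
nodes: 0:p, 1:p, 3:p, 4:p
edges: (4,3,h)
branch 2 (rule r3):
nodes: 0:p, 1:p, 2:q, 3:p, 4:p
edges: (0,2,k); (2,0,k); (2,1,g); (2,3,g); (2,3,h); (4,3,k)


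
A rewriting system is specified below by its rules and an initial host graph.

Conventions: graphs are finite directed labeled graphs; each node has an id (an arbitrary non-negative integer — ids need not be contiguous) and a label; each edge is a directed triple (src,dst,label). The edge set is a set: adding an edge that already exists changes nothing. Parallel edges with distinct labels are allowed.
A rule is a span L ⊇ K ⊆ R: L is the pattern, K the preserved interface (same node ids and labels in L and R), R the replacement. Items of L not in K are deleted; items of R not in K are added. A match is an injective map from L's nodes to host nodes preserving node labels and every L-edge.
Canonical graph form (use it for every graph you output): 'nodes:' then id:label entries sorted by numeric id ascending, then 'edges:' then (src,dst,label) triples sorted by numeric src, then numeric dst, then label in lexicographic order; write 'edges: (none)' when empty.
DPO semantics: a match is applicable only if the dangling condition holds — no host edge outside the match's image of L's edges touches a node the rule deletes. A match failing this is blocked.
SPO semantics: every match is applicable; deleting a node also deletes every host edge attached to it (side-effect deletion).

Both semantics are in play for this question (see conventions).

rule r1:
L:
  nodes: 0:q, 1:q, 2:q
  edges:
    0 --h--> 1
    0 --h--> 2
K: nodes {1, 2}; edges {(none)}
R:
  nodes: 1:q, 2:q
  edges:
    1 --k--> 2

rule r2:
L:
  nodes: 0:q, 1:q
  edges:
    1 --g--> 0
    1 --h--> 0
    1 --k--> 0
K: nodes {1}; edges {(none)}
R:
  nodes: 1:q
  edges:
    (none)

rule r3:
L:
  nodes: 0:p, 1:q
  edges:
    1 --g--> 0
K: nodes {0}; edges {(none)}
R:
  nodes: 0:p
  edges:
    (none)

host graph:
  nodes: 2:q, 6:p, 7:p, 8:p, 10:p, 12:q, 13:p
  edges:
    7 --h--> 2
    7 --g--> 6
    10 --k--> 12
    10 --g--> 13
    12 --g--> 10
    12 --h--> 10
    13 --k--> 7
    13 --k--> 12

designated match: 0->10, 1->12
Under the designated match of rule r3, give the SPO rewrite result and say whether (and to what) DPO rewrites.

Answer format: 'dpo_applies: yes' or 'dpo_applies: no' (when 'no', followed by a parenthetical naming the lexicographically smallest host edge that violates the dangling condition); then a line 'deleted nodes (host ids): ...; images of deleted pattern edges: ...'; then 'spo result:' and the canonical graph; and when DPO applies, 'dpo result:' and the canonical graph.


dpo_applies: no
(the rule deletes node 12, which keeps host edge (10,12,k) outside the match image — the dangling condition fails, DPO blocks; SPO proceeds and side-deletes such edges)
deleted nodes (host ids): 12; images of deleted pattern edges: (12,10,g)
spo result:
nodes: 2:q, 6:p, 7:p, 8:p, 10:p, 13:p
edges: (7,2,h); (7,6,g); (10,13,g); (13,7,k)


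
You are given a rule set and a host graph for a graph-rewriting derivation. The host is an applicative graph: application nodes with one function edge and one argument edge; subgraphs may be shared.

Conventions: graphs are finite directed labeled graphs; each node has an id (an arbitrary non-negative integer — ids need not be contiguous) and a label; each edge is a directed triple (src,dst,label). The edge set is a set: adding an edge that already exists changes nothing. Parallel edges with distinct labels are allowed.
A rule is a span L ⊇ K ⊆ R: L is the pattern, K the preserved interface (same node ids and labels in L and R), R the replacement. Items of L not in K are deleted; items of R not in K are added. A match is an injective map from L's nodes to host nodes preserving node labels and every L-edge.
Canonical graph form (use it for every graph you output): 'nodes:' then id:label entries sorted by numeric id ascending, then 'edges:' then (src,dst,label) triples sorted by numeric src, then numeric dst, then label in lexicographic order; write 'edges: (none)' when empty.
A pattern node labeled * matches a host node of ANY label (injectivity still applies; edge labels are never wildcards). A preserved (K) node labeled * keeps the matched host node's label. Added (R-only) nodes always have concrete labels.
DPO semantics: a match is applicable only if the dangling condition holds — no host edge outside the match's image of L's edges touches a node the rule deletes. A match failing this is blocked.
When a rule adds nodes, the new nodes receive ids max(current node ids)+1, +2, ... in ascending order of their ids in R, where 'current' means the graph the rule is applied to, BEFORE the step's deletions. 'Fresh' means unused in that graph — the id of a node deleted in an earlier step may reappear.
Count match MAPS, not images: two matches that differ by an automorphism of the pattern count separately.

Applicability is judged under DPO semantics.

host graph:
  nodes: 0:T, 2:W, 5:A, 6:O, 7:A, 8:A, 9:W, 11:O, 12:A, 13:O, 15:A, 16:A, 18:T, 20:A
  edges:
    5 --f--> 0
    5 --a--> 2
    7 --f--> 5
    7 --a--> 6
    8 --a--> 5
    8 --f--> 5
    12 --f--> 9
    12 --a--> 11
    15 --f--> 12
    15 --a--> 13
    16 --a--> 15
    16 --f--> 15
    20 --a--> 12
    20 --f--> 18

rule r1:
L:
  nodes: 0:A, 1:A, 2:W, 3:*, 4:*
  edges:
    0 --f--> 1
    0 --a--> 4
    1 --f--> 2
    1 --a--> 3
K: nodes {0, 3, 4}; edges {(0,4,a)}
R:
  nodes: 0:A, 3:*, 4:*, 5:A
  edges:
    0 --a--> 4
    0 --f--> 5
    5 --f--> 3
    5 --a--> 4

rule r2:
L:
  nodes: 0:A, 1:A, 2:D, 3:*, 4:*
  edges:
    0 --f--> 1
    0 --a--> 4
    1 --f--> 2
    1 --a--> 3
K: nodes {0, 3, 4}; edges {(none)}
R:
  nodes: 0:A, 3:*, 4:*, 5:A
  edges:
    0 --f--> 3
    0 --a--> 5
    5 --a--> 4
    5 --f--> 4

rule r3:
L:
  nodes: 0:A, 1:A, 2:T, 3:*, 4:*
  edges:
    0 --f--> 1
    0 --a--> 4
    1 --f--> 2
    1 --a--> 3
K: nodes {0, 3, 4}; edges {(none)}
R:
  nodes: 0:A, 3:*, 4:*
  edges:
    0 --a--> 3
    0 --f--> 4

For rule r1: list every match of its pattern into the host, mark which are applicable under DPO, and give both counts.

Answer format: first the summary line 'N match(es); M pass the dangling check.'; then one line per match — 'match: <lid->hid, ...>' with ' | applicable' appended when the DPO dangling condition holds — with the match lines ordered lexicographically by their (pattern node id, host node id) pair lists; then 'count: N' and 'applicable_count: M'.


1 match(es); 0 pass the dangling check.
match: 0->15, 1->12, 2->9, 3->11, 4->13
count: 1
applicable_count: 0


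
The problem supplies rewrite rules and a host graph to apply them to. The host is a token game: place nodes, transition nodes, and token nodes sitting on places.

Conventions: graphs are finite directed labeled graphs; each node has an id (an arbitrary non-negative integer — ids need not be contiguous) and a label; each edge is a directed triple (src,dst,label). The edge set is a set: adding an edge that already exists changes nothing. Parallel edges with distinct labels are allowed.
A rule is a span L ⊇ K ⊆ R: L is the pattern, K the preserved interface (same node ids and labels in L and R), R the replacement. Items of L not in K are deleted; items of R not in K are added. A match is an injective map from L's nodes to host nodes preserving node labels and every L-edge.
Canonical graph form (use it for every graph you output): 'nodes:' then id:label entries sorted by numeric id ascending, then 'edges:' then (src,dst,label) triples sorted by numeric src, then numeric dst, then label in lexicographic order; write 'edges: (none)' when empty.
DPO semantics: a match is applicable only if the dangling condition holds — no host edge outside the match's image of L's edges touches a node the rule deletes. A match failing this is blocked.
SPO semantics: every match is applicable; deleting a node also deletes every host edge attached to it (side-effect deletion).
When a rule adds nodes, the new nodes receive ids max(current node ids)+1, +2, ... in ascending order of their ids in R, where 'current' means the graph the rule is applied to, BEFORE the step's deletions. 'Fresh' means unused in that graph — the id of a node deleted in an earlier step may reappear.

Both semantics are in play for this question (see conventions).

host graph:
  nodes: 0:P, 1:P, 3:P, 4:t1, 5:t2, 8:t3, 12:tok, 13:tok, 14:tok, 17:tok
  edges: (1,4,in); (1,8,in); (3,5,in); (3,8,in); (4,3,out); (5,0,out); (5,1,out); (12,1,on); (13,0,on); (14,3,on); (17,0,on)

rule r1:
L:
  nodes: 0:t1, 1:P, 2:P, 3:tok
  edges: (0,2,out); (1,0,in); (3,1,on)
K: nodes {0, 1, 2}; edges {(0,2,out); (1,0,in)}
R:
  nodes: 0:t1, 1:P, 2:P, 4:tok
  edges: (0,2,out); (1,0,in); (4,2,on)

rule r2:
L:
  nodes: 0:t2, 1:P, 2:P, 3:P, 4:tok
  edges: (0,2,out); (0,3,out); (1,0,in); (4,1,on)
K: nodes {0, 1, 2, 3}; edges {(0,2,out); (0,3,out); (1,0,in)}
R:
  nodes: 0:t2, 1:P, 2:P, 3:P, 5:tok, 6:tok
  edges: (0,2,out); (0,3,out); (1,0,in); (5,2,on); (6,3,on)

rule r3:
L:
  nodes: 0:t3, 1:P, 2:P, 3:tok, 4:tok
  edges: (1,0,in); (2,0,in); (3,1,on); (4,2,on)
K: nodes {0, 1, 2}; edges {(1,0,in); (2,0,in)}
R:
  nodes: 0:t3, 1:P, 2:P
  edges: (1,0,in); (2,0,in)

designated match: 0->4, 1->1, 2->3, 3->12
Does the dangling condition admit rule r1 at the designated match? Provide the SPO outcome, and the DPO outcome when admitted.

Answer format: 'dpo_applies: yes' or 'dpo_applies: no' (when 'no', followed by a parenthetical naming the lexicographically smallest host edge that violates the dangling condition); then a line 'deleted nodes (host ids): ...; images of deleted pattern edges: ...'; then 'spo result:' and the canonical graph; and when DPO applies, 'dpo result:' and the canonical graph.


dpo_applies: yes
deleted nodes (host ids): 12; images of deleted pattern edges: (12,1,on)
spo result:
nodes: 0:P, 1:P, 3:P, 4:t1, 5:t2, 8:t3, 13:tok, 14:tok, 17:tok, 18:tok
edges: (1,4,in); (1,8,in); (3,5,in); (3,8,in); (4,3,out); (5,0,out); (5,1,out); (13,0,on); (14,3,on); (17,0,on); (18,3,on)
dpo result:
nodes: 0:P, 1:P, 3:P, 4:t1, 5:t2, 8:t3, 13:tok, 14:tok, 17:tok, 18:tok
edges: (1,4,in); (1,8,in); (3,5,in); (3,8,in); (4,3,out); (5,0,out); (5,1,out); (13,0,on); (14,3,on); (17,0,on); (18,3,on)


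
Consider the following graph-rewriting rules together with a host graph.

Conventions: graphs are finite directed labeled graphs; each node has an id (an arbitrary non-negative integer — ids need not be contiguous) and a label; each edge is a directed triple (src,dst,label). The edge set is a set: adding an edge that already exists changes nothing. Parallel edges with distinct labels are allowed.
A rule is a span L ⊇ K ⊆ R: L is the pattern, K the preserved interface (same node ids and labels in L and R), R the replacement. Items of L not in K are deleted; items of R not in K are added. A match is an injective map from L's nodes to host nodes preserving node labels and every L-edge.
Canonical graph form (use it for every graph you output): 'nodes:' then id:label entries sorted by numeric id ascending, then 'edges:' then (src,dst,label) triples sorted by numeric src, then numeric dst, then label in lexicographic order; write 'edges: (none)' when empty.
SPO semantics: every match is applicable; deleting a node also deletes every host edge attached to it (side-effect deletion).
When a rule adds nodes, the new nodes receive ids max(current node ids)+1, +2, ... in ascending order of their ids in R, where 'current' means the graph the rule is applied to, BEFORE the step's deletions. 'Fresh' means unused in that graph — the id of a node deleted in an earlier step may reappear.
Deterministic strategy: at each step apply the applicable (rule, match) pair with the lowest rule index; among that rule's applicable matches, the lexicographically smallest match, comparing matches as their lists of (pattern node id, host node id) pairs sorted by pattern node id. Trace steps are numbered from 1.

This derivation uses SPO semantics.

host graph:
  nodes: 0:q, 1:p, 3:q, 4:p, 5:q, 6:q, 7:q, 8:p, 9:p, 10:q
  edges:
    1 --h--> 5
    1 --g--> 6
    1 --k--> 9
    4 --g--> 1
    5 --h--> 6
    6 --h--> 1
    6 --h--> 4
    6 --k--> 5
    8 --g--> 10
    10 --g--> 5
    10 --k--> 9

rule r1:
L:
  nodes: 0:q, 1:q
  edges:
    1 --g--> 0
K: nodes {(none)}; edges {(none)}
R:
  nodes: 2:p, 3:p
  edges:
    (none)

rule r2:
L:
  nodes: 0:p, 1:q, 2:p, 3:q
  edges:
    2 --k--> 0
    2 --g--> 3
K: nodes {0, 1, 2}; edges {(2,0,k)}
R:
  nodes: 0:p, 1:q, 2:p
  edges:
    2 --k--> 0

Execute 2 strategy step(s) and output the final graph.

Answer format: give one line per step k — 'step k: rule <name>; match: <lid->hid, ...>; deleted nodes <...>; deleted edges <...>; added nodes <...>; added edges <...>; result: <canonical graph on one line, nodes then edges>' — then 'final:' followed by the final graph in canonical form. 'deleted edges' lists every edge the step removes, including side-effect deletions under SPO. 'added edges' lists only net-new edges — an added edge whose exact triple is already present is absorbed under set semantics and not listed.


step 1: rule r1; match: 0->5, 1->10; deleted nodes 5, 10; deleted edges (1,5,h); (5,6,h); (6,5,k); (8,10,g); (10,5,g); (10,9,k); added nodes 11, 12; added edges (none); result: nodes: 0:q, 1:p, 3:q, 4:p, 6:q, 7:q, 8:p, 9:p, 11:p, 12:p edges: (1,6,g); (1,9,k); (4,1,g); (6,1,h); (6,4,h)
step 2: rule r2; match: 0->9, 1->0, 2->1, 3->6; deleted nodes 6; deleted edges (1,6,g); (6,1,h); (6,4,h); added nodes (none); added edges (none); result: nodes: 0:q, 1:p, 3:q, 4:p, 7:q, 8:p, 9:p, 11:p, 12:p edges: (1,9,k); (4,1,g)
final:
nodes: 0:q, 1:p, 3:q, 4:p, 7:q, 8:p, 9:p, 11:p, 12:p
edges: (1,9,k); (4,1,g)


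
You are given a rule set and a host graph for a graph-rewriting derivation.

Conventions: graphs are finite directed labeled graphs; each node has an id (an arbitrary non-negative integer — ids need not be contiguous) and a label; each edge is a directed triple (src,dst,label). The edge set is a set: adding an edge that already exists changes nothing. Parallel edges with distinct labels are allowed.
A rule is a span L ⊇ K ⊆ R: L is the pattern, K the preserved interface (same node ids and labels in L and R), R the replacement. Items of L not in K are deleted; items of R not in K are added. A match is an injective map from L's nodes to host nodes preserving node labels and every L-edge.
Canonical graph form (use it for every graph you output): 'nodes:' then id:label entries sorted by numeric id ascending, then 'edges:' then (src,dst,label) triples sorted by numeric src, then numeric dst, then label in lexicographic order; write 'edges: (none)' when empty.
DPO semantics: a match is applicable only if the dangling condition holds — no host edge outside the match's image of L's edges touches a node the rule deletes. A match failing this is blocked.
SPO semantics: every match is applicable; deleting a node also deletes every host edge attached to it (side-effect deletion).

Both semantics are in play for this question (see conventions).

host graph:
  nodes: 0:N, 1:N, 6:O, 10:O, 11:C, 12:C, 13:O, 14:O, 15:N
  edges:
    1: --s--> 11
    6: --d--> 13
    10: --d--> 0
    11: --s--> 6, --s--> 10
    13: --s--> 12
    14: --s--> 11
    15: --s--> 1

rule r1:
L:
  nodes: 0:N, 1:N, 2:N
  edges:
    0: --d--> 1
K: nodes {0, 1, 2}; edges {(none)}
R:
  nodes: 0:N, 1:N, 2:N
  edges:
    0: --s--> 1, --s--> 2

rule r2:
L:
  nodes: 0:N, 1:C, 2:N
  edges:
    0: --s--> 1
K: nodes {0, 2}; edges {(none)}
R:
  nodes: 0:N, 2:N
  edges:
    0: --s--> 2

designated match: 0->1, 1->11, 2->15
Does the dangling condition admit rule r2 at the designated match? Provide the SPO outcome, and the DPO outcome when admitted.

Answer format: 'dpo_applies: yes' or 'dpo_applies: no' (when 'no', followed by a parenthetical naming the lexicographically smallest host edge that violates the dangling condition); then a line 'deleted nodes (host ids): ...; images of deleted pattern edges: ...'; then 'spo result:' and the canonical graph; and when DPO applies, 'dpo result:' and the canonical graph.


dpo_applies: no
(the rule deletes node 11, which keeps host edge (11,6,s) outside the match image — the dangling condition fails, DPO blocks; SPO proceeds and side-deletes such edges)
deleted nodes (host ids): 11; images of deleted pattern edges: (1,11,s)
spo result:
nodes: 0:N, 1:N, 6:O, 10:O, 12:C, 13:O, 14:O, 15:N
edges: (1,15,s); (6,13,d); (10,0,d); (13,12,s); (15,1,s)


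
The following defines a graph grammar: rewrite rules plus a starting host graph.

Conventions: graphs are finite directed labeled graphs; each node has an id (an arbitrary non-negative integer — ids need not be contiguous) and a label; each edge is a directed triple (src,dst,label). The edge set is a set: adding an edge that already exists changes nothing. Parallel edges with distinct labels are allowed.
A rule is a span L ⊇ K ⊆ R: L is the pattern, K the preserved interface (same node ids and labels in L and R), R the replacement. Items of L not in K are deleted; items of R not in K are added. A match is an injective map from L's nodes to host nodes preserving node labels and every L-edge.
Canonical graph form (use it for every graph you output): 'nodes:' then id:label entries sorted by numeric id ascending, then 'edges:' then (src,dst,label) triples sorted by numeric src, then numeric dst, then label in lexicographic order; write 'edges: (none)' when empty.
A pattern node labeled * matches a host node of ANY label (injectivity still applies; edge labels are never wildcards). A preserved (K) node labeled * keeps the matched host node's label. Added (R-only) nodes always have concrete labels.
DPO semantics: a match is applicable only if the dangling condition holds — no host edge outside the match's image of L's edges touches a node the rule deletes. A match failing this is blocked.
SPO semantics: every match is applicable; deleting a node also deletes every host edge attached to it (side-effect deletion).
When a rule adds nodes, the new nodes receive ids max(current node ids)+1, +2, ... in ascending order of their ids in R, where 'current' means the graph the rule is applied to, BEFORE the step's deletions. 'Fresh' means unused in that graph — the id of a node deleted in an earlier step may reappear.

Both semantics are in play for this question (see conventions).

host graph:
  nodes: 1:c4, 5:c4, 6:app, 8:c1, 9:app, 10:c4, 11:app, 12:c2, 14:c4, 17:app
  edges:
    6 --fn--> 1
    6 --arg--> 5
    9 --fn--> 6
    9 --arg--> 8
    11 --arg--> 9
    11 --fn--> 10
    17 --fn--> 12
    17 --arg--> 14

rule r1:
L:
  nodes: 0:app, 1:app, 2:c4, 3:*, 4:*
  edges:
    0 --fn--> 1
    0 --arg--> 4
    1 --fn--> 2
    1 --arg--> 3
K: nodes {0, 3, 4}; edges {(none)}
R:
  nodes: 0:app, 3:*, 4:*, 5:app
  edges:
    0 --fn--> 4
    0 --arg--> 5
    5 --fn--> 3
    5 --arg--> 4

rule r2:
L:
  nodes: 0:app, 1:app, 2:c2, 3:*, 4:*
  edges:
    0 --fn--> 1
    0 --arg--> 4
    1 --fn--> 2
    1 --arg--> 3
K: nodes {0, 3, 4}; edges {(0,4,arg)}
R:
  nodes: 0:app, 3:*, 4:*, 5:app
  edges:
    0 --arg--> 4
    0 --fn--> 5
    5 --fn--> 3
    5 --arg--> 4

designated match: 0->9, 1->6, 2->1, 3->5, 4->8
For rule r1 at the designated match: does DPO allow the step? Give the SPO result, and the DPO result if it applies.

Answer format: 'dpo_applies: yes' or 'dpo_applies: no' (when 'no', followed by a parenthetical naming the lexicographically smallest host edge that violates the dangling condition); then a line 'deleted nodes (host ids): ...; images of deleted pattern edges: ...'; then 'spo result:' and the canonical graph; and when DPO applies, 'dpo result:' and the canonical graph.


dpo_applies: yes
deleted nodes (host ids): 1, 6; images of deleted pattern edges: (6,1,fn); (6,5,arg); (9,6,fn); (9,8,arg)
spo result:
nodes: 5:c4, 8:c1, 9:app, 10:c4, 11:app, 12:c2, 14:c4, 17:app, 18:app
edges: (9,8,fn); (9,18,arg); (11,9,arg); (11,10,fn); (17,12,fn); (17,14,arg); (18,5,fn); (18,8,arg)
dpo result:
nodes: 5:c4, 8:c1, 9:app, 10:c4, 11:app, 12:c2, 14:c4, 17:app, 18:app
edges: (9,8,fn); (9,18,arg); (11,9,arg); (11,10,fn); (17,12,fn); (17,14,arg); (18,5,fn); (18,8,arg)


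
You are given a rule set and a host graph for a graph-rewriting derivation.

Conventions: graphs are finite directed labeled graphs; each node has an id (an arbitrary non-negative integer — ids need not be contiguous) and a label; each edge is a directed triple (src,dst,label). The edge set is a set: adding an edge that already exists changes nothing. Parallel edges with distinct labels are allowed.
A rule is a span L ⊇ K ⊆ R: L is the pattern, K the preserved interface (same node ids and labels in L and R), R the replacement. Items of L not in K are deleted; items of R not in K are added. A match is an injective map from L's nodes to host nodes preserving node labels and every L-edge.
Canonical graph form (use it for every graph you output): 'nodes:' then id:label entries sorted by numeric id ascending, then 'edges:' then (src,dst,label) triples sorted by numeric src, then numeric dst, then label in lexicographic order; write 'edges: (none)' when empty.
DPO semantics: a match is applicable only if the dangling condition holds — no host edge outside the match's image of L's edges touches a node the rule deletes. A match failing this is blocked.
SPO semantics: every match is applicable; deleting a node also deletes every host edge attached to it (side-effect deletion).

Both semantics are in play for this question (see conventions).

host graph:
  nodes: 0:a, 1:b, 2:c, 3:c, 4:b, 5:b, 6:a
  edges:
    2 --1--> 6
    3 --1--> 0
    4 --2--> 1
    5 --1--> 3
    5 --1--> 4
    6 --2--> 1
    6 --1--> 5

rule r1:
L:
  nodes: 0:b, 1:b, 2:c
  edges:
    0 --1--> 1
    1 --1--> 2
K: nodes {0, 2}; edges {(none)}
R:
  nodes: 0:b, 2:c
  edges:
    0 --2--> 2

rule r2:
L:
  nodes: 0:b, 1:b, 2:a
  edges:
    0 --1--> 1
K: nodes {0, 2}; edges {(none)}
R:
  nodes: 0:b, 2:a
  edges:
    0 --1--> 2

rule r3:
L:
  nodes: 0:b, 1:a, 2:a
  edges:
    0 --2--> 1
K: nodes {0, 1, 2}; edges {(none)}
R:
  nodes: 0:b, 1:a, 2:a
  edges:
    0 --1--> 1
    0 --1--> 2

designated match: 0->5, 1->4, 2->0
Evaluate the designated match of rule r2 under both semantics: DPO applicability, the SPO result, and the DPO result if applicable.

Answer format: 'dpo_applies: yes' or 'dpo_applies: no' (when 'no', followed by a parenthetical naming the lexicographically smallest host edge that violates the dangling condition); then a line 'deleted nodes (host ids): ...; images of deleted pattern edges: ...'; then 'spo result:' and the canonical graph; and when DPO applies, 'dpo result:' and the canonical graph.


dpo_applies: no
(the rule deletes node 4, which keeps host edge (4,1,2) outside the match image — the dangling condition fails, DPO blocks; SPO proceeds and side-deletes such edges)
deleted nodes (host ids): 4; images of deleted pattern edges: (5,4,1)
spo result:
nodes: 0:a, 1:b, 2:c, 3:c, 5:b, 6:a
edges: (2,6,1); (3,0,1); (5,0,1); (5,3,1); (6,1,2); (6,5,1)


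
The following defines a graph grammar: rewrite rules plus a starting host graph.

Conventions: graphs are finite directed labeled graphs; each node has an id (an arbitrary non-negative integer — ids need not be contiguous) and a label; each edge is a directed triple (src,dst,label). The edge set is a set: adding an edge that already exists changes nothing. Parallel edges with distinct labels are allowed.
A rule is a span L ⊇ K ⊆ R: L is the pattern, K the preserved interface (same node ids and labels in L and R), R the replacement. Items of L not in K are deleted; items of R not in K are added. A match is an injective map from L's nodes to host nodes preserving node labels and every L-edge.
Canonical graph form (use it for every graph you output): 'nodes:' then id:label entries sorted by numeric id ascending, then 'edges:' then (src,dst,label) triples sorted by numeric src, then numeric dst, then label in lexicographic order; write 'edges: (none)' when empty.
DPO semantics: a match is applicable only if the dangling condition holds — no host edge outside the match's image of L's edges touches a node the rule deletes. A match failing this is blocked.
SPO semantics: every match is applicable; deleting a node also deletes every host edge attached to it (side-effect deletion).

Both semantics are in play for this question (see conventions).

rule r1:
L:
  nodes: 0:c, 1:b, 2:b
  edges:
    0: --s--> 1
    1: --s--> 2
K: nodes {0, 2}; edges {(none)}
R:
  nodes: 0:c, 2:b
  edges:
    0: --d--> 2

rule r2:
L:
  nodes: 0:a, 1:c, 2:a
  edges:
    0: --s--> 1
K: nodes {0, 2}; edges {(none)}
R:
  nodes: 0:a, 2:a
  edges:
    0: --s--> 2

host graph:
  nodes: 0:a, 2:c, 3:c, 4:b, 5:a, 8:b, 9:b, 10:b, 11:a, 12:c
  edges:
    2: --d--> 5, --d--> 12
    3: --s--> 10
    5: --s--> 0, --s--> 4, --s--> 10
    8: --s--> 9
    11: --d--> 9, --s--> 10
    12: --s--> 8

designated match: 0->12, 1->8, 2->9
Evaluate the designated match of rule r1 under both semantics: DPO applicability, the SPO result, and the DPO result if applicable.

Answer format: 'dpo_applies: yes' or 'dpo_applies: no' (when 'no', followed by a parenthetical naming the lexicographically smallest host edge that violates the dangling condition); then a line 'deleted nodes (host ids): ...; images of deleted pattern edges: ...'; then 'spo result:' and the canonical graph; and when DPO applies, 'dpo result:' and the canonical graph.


dpo_applies: yes
deleted nodes (host ids): 8; images of deleted pattern edges: (8,9,s); (12,8,s)
spo result:
nodes: 0:a, 2:c, 3:c, 4:b, 5:a, 9:b, 10:b, 11:a, 12:c
edges: (2,5,d); (2,12,d); (3,10,s); (5,0,s); (5,4,s); (5,10,s); (11,9,d); (11,10,s); (12,9,d)
dpo result:
nodes: 0:a, 2:c, 3:c, 4:b, 5:a, 9:b, 10:b, 11:a, 12:c
edges: (2,5,d); (2,12,d); (3,10,s); (5,0,s); (5,4,s); (5,10,s); (11,9,d); (11,10,s); (12,9,d)
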